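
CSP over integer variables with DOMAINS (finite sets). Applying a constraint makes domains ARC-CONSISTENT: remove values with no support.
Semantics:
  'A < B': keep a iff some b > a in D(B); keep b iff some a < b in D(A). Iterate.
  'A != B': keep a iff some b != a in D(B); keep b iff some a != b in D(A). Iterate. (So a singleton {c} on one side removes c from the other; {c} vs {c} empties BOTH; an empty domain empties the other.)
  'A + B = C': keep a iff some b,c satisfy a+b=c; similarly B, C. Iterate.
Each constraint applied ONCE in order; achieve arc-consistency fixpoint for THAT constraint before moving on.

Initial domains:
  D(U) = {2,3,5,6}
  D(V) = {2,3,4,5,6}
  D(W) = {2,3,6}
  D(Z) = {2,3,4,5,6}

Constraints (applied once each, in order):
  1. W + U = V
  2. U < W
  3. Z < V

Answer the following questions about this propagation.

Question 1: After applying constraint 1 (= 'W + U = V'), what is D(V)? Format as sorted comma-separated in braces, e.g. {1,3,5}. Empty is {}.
Answer: {4,5,6}

Derivation:
Constraint 1 (W + U = V) on D(W)={2,3,6} D(U)={2,3,5,6} D(V)={2,3,4,5,6}: W {2,3,6}->{2,3}; U {2,3,5,6}->{2,3}; V {2,3,4,5,6}->{4,5,6}
So after constraint 1: D(V) = {4,5,6}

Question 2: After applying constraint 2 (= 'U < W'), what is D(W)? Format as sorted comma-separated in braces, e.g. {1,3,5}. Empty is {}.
Constraint 1 (W + U = V) on D(W)={2,3,6} D(U)={2,3,5,6} D(V)={2,3,4,5,6}: W {2,3,6}->{2,3}; U {2,3,5,6}->{2,3}; V {2,3,4,5,6}->{4,5,6}
Constraint 2 (U < W) on D(U)={2,3} D(W)={2,3}: U {2,3}->{2}; W {2,3}->{3}
So after constraint 2: D(W) = {3}

Answer: {3}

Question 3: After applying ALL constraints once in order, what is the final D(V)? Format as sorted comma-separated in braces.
Constraint 1 (W + U = V) on D(W)={2,3,6} D(U)={2,3,5,6} D(V)={2,3,4,5,6}: W {2,3,6}->{2,3}; U {2,3,5,6}->{2,3}; V {2,3,4,5,6}->{4,5,6}
Constraint 2 (U < W) on D(U)={2,3} D(W)={2,3}: U {2,3}->{2}; W {2,3}->{3}
Constraint 3 (Z < V) on D(Z)={2,3,4,5,6} D(V)={4,5,6}: Z {2,3,4,5,6}->{2,3,4,5}
So after all 3 constraints: D(V) = {4,5,6}

Answer: {4,5,6}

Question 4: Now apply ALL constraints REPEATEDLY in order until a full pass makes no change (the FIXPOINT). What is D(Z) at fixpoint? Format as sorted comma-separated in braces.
pass 0 (initial): D(Z)={2,3,4,5,6}
pass 1: U {2,3,5,6}->{2}; V {2,3,4,5,6}->{4,5,6}; W {2,3,6}->{3}; Z {2,3,4,5,6}->{2,3,4,5}
pass 2: V {4,5,6}->{5}; Z {2,3,4,5}->{2,3,4}
pass 3: no change
Fixpoint after 3 passes: D(Z) = {2,3,4}

Answer: {2,3,4}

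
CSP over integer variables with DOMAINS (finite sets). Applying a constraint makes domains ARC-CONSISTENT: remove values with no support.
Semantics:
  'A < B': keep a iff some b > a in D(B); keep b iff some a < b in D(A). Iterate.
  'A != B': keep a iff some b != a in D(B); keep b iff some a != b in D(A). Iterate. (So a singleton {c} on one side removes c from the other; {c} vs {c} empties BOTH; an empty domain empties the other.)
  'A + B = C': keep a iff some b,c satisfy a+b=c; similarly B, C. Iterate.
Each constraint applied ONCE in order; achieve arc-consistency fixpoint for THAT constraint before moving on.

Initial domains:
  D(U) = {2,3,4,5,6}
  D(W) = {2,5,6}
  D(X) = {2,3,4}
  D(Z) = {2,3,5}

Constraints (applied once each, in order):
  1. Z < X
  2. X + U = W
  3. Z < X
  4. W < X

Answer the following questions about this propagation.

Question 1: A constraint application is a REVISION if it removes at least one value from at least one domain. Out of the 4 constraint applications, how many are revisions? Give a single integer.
Constraint 1 (Z < X) on D(Z)={2,3,5} D(X)={2,3,4}: Z {2,3,5}->{2,3}; X {2,3,4}->{3,4} => REVISION
Constraint 2 (X + U = W) on D(X)={3,4} D(U)={2,3,4,5,6} D(W)={2,5,6}: U {2,3,4,5,6}->{2,3}; W {2,5,6}->{5,6} => REVISION
Constraint 3 (Z < X) on D(Z)={2,3} D(X)={3,4}: no change => not a revision
Constraint 4 (W < X) on D(W)={5,6} D(X)={3,4}: W {5,6}->{}; X {3,4}->{} => REVISION
Total revisions = 3

Answer: 3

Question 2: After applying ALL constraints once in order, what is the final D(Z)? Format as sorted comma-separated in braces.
Constraint 1 (Z < X) on D(Z)={2,3,5} D(X)={2,3,4}: Z {2,3,5}->{2,3}; X {2,3,4}->{3,4}
Constraint 2 (X + U = W) on D(X)={3,4} D(U)={2,3,4,5,6} D(W)={2,5,6}: U {2,3,4,5,6}->{2,3}; W {2,5,6}->{5,6}
Constraint 3 (Z < X) on D(Z)={2,3} D(X)={3,4}: no change
Constraint 4 (W < X) on D(W)={5,6} D(X)={3,4}: W {5,6}->{}; X {3,4}->{}
So after all 4 constraints: D(Z) = {2,3}

Answer: {2,3}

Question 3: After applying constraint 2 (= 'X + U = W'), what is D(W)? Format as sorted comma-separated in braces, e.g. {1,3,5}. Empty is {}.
Answer: {5,6}

Derivation:
Constraint 1 (Z < X) on D(Z)={2,3,5} D(X)={2,3,4}: Z {2,3,5}->{2,3}; X {2,3,4}->{3,4}
Constraint 2 (X + U = W) on D(X)={3,4} D(U)={2,3,4,5,6} D(W)={2,5,6}: U {2,3,4,5,6}->{2,3}; W {2,5,6}->{5,6}
So after constraint 2: D(W) = {5,6}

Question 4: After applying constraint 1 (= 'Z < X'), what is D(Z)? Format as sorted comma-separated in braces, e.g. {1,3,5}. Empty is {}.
Constraint 1 (Z < X) on D(Z)={2,3,5} D(X)={2,3,4}: Z {2,3,5}->{2,3}; X {2,3,4}->{3,4}
So after constraint 1: D(Z) = {2,3}

Answer: {2,3}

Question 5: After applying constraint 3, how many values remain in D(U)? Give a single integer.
Constraint 1 (Z < X) on D(Z)={2,3,5} D(X)={2,3,4}: Z {2,3,5}->{2,3}; X {2,3,4}->{3,4}
Constraint 2 (X + U = W) on D(X)={3,4} D(U)={2,3,4,5,6} D(W)={2,5,6}: U {2,3,4,5,6}->{2,3}; W {2,5,6}->{5,6}
Constraint 3 (Z < X) on D(Z)={2,3} D(X)={3,4}: no change
So after constraint 3: D(U)={2,3}, size = 2

Answer: 2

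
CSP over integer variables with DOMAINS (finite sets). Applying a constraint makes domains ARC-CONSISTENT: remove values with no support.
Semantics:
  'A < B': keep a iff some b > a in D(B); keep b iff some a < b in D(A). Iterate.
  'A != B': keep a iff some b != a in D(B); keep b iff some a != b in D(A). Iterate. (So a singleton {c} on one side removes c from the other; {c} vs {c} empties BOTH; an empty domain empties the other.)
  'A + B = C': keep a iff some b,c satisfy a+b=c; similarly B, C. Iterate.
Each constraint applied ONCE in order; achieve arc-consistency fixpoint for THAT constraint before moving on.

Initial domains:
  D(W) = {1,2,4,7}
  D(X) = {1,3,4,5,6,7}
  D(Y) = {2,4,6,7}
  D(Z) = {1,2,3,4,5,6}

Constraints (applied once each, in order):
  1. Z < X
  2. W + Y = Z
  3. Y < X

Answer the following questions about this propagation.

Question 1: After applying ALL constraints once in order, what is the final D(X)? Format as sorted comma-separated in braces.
Answer: {3,4,5,6,7}

Derivation:
Constraint 1 (Z < X) on D(Z)={1,2,3,4,5,6} D(X)={1,3,4,5,6,7}: X {1,3,4,5,6,7}->{3,4,5,6,7}
Constraint 2 (W + Y = Z) on D(W)={1,2,4,7} D(Y)={2,4,6,7} D(Z)={1,2,3,4,5,6}: W {1,2,4,7}->{1,2,4}; Y {2,4,6,7}->{2,4}; Z {1,2,3,4,5,6}->{3,4,5,6}
Constraint 3 (Y < X) on D(Y)={2,4} D(X)={3,4,5,6,7}: no change
So after all 3 constraints: D(X) = {3,4,5,6,7}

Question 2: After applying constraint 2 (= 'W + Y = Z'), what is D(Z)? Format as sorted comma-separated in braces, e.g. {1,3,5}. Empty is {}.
Constraint 1 (Z < X) on D(Z)={1,2,3,4,5,6} D(X)={1,3,4,5,6,7}: X {1,3,4,5,6,7}->{3,4,5,6,7}
Constraint 2 (W + Y = Z) on D(W)={1,2,4,7} D(Y)={2,4,6,7} D(Z)={1,2,3,4,5,6}: W {1,2,4,7}->{1,2,4}; Y {2,4,6,7}->{2,4}; Z {1,2,3,4,5,6}->{3,4,5,6}
So after constraint 2: D(Z) = {3,4,5,6}

Answer: {3,4,5,6}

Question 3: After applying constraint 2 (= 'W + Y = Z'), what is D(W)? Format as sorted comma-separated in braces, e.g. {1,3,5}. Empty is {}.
Constraint 1 (Z < X) on D(Z)={1,2,3,4,5,6} D(X)={1,3,4,5,6,7}: X {1,3,4,5,6,7}->{3,4,5,6,7}
Constraint 2 (W + Y = Z) on D(W)={1,2,4,7} D(Y)={2,4,6,7} D(Z)={1,2,3,4,5,6}: W {1,2,4,7}->{1,2,4}; Y {2,4,6,7}->{2,4}; Z {1,2,3,4,5,6}->{3,4,5,6}
So after constraint 2: D(W) = {1,2,4}

Answer: {1,2,4}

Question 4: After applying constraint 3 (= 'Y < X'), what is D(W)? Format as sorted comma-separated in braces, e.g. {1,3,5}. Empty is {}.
Answer: {1,2,4}

Derivation:
Constraint 1 (Z < X) on D(Z)={1,2,3,4,5,6} D(X)={1,3,4,5,6,7}: X {1,3,4,5,6,7}->{3,4,5,6,7}
Constraint 2 (W + Y = Z) on D(W)={1,2,4,7} D(Y)={2,4,6,7} D(Z)={1,2,3,4,5,6}: W {1,2,4,7}->{1,2,4}; Y {2,4,6,7}->{2,4}; Z {1,2,3,4,5,6}->{3,4,5,6}
Constraint 3 (Y < X) on D(Y)={2,4} D(X)={3,4,5,6,7}: no change
So after constraint 3: D(W) = {1,2,4}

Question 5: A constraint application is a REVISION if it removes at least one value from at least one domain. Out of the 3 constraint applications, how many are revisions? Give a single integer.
Answer: 2

Derivation:
Constraint 1 (Z < X) on D(Z)={1,2,3,4,5,6} D(X)={1,3,4,5,6,7}: X {1,3,4,5,6,7}->{3,4,5,6,7} => REVISION
Constraint 2 (W + Y = Z) on D(W)={1,2,4,7} D(Y)={2,4,6,7} D(Z)={1,2,3,4,5,6}: W {1,2,4,7}->{1,2,4}; Y {2,4,6,7}->{2,4}; Z {1,2,3,4,5,6}->{3,4,5,6} => REVISION
Constraint 3 (Y < X) on D(Y)={2,4} D(X)={3,4,5,6,7}: no change => not a revision
Total revisions = 2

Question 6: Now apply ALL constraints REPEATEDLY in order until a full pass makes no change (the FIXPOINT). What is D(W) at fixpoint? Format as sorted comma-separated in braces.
pass 0 (initial): D(W)={1,2,4,7}
pass 1: W {1,2,4,7}->{1,2,4}; X {1,3,4,5,6,7}->{3,4,5,6,7}; Y {2,4,6,7}->{2,4}; Z {1,2,3,4,5,6}->{3,4,5,6}
pass 2: X {3,4,5,6,7}->{4,5,6,7}
pass 3: no change
Fixpoint after 3 passes: D(W) = {1,2,4}

Answer: {1,2,4}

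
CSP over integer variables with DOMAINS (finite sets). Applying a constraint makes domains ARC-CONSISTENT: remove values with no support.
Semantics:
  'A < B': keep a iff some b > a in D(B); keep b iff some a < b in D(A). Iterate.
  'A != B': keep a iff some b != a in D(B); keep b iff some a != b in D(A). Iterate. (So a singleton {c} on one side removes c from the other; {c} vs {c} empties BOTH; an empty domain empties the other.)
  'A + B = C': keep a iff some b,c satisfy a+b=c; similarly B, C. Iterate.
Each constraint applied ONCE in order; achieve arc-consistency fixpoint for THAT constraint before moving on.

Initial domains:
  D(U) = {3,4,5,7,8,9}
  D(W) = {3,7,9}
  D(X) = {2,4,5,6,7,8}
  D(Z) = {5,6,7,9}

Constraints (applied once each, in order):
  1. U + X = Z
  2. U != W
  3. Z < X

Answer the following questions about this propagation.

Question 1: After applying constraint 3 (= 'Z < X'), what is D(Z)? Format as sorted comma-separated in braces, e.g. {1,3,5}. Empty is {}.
Answer: {5}

Derivation:
Constraint 1 (U + X = Z) on D(U)={3,4,5,7,8,9} D(X)={2,4,5,6,7,8} D(Z)={5,6,7,9}: U {3,4,5,7,8,9}->{3,4,5,7}; X {2,4,5,6,7,8}->{2,4,5,6}
Constraint 2 (U != W) on D(U)={3,4,5,7} D(W)={3,7,9}: no change
Constraint 3 (Z < X) on D(Z)={5,6,7,9} D(X)={2,4,5,6}: Z {5,6,7,9}->{5}; X {2,4,5,6}->{6}
So after constraint 3: D(Z) = {5}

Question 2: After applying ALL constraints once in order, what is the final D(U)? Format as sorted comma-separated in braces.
Answer: {3,4,5,7}

Derivation:
Constraint 1 (U + X = Z) on D(U)={3,4,5,7,8,9} D(X)={2,4,5,6,7,8} D(Z)={5,6,7,9}: U {3,4,5,7,8,9}->{3,4,5,7}; X {2,4,5,6,7,8}->{2,4,5,6}
Constraint 2 (U != W) on D(U)={3,4,5,7} D(W)={3,7,9}: no change
Constraint 3 (Z < X) on D(Z)={5,6,7,9} D(X)={2,4,5,6}: Z {5,6,7,9}->{5}; X {2,4,5,6}->{6}
So after all 3 constraints: D(U) = {3,4,5,7}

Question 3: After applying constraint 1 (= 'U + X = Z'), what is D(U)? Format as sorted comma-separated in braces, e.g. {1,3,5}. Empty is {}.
Answer: {3,4,5,7}

Derivation:
Constraint 1 (U + X = Z) on D(U)={3,4,5,7,8,9} D(X)={2,4,5,6,7,8} D(Z)={5,6,7,9}: U {3,4,5,7,8,9}->{3,4,5,7}; X {2,4,5,6,7,8}->{2,4,5,6}
So after constraint 1: D(U) = {3,4,5,7}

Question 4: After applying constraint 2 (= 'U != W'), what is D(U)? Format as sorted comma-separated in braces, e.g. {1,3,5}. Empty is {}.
Answer: {3,4,5,7}

Derivation:
Constraint 1 (U + X = Z) on D(U)={3,4,5,7,8,9} D(X)={2,4,5,6,7,8} D(Z)={5,6,7,9}: U {3,4,5,7,8,9}->{3,4,5,7}; X {2,4,5,6,7,8}->{2,4,5,6}
Constraint 2 (U != W) on D(U)={3,4,5,7} D(W)={3,7,9}: no change
So after constraint 2: D(U) = {3,4,5,7}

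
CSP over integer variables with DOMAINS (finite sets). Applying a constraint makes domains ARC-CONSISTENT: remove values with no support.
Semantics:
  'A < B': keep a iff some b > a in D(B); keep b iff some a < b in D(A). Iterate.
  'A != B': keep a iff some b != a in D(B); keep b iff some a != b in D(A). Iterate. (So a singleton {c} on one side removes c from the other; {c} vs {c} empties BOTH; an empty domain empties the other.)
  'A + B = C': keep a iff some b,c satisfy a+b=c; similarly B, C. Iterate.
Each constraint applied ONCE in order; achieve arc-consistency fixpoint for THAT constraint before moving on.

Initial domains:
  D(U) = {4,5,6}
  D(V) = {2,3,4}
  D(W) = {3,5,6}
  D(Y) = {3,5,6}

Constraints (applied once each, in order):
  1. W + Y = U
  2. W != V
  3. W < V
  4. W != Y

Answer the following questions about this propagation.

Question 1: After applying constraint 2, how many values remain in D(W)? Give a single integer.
Answer: 1

Derivation:
Constraint 1 (W + Y = U) on D(W)={3,5,6} D(Y)={3,5,6} D(U)={4,5,6}: W {3,5,6}->{3}; Y {3,5,6}->{3}; U {4,5,6}->{6}
Constraint 2 (W != V) on D(W)={3} D(V)={2,3,4}: V {2,3,4}->{2,4}
So after constraint 2: D(W)={3}, size = 1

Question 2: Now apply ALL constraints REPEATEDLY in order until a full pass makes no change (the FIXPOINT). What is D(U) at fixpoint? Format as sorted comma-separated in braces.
pass 0 (initial): D(U)={4,5,6}
pass 1: U {4,5,6}->{6}; V {2,3,4}->{4}; W {3,5,6}->{}; Y {3,5,6}->{}
pass 2: U {6}->{}; V {4}->{}
pass 3: no change
Fixpoint after 3 passes: D(U) = {}

Answer: {}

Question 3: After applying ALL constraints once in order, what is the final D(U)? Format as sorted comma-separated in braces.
Constraint 1 (W + Y = U) on D(W)={3,5,6} D(Y)={3,5,6} D(U)={4,5,6}: W {3,5,6}->{3}; Y {3,5,6}->{3}; U {4,5,6}->{6}
Constraint 2 (W != V) on D(W)={3} D(V)={2,3,4}: V {2,3,4}->{2,4}
Constraint 3 (W < V) on D(W)={3} D(V)={2,4}: V {2,4}->{4}
Constraint 4 (W != Y) on D(W)={3} D(Y)={3}: W {3}->{}; Y {3}->{}
So after all 4 constraints: D(U) = {6}

Answer: {6}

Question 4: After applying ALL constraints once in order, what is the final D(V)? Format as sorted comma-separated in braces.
Answer: {4}

Derivation:
Constraint 1 (W + Y = U) on D(W)={3,5,6} D(Y)={3,5,6} D(U)={4,5,6}: W {3,5,6}->{3}; Y {3,5,6}->{3}; U {4,5,6}->{6}
Constraint 2 (W != V) on D(W)={3} D(V)={2,3,4}: V {2,3,4}->{2,4}
Constraint 3 (W < V) on D(W)={3} D(V)={2,4}: V {2,4}->{4}
Constraint 4 (W != Y) on D(W)={3} D(Y)={3}: W {3}->{}; Y {3}->{}
So after all 4 constraints: D(V) = {4}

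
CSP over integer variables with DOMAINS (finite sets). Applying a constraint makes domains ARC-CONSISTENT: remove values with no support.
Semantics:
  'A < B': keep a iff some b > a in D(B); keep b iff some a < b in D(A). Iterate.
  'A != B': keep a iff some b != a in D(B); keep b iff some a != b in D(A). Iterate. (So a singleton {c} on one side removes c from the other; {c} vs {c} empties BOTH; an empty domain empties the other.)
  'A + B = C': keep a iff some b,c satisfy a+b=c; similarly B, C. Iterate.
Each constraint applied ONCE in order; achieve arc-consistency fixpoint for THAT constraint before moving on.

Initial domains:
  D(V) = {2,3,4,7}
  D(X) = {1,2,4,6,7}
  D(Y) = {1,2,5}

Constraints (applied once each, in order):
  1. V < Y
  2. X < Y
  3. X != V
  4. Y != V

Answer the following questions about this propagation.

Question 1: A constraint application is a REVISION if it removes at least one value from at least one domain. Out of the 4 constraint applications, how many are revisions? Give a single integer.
Answer: 2

Derivation:
Constraint 1 (V < Y) on D(V)={2,3,4,7} D(Y)={1,2,5}: V {2,3,4,7}->{2,3,4}; Y {1,2,5}->{5} => REVISION
Constraint 2 (X < Y) on D(X)={1,2,4,6,7} D(Y)={5}: X {1,2,4,6,7}->{1,2,4} => REVISION
Constraint 3 (X != V) on D(X)={1,2,4} D(V)={2,3,4}: no change => not a revision
Constraint 4 (Y != V) on D(Y)={5} D(V)={2,3,4}: no change => not a revision
Total revisions = 2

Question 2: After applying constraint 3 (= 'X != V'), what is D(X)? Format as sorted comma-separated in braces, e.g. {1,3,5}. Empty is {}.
Constraint 1 (V < Y) on D(V)={2,3,4,7} D(Y)={1,2,5}: V {2,3,4,7}->{2,3,4}; Y {1,2,5}->{5}
Constraint 2 (X < Y) on D(X)={1,2,4,6,7} D(Y)={5}: X {1,2,4,6,7}->{1,2,4}
Constraint 3 (X != V) on D(X)={1,2,4} D(V)={2,3,4}: no change
So after constraint 3: D(X) = {1,2,4}

Answer: {1,2,4}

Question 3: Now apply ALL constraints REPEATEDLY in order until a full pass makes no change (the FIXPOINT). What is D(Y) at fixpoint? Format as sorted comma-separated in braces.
pass 0 (initial): D(Y)={1,2,5}
pass 1: V {2,3,4,7}->{2,3,4}; X {1,2,4,6,7}->{1,2,4}; Y {1,2,5}->{5}
pass 2: no change
Fixpoint after 2 passes: D(Y) = {5}

Answer: {5}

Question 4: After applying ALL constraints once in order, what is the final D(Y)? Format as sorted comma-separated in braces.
Answer: {5}

Derivation:
Constraint 1 (V < Y) on D(V)={2,3,4,7} D(Y)={1,2,5}: V {2,3,4,7}->{2,3,4}; Y {1,2,5}->{5}
Constraint 2 (X < Y) on D(X)={1,2,4,6,7} D(Y)={5}: X {1,2,4,6,7}->{1,2,4}
Constraint 3 (X != V) on D(X)={1,2,4} D(V)={2,3,4}: no change
Constraint 4 (Y != V) on D(Y)={5} D(V)={2,3,4}: no change
So after all 4 constraints: D(Y) = {5}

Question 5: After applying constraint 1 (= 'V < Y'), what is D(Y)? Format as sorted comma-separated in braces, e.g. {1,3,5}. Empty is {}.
Constraint 1 (V < Y) on D(V)={2,3,4,7} D(Y)={1,2,5}: V {2,3,4,7}->{2,3,4}; Y {1,2,5}->{5}
So after constraint 1: D(Y) = {5}

Answer: {5}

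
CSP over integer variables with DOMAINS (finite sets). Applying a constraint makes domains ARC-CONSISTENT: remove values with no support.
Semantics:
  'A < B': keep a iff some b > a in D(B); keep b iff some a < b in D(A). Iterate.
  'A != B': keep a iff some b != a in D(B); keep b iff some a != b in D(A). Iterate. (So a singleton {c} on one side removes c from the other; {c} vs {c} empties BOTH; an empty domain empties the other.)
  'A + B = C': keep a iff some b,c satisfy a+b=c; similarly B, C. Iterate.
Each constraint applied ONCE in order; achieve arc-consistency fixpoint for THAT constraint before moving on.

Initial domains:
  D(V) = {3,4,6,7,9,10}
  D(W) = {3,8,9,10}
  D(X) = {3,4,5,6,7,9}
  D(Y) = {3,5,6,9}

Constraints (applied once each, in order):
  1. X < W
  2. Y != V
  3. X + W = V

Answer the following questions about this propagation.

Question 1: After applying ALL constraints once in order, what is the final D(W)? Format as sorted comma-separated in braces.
Answer: {}

Derivation:
Constraint 1 (X < W) on D(X)={3,4,5,6,7,9} D(W)={3,8,9,10}: W {3,8,9,10}->{8,9,10}
Constraint 2 (Y != V) on D(Y)={3,5,6,9} D(V)={3,4,6,7,9,10}: no change
Constraint 3 (X + W = V) on D(X)={3,4,5,6,7,9} D(W)={8,9,10} D(V)={3,4,6,7,9,10}: X {3,4,5,6,7,9}->{}; W {8,9,10}->{}; V {3,4,6,7,9,10}->{}
So after all 3 constraints: D(W) = {}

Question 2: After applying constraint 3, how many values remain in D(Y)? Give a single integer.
Constraint 1 (X < W) on D(X)={3,4,5,6,7,9} D(W)={3,8,9,10}: W {3,8,9,10}->{8,9,10}
Constraint 2 (Y != V) on D(Y)={3,5,6,9} D(V)={3,4,6,7,9,10}: no change
Constraint 3 (X + W = V) on D(X)={3,4,5,6,7,9} D(W)={8,9,10} D(V)={3,4,6,7,9,10}: X {3,4,5,6,7,9}->{}; W {8,9,10}->{}; V {3,4,6,7,9,10}->{}
So after constraint 3: D(Y)={3,5,6,9}, size = 4

Answer: 4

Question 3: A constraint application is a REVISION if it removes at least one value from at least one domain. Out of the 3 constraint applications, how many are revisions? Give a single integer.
Constraint 1 (X < W) on D(X)={3,4,5,6,7,9} D(W)={3,8,9,10}: W {3,8,9,10}->{8,9,10} => REVISION
Constraint 2 (Y != V) on D(Y)={3,5,6,9} D(V)={3,4,6,7,9,10}: no change => not a revision
Constraint 3 (X + W = V) on D(X)={3,4,5,6,7,9} D(W)={8,9,10} D(V)={3,4,6,7,9,10}: X {3,4,5,6,7,9}->{}; W {8,9,10}->{}; V {3,4,6,7,9,10}->{} => REVISION
Total revisions = 2

Answer: 2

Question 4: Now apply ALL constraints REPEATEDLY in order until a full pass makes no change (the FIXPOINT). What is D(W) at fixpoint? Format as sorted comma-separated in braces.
pass 0 (initial): D(W)={3,8,9,10}
pass 1: V {3,4,6,7,9,10}->{}; W {3,8,9,10}->{}; X {3,4,5,6,7,9}->{}
pass 2: Y {3,5,6,9}->{}
pass 3: no change
Fixpoint after 3 passes: D(W) = {}

Answer: {}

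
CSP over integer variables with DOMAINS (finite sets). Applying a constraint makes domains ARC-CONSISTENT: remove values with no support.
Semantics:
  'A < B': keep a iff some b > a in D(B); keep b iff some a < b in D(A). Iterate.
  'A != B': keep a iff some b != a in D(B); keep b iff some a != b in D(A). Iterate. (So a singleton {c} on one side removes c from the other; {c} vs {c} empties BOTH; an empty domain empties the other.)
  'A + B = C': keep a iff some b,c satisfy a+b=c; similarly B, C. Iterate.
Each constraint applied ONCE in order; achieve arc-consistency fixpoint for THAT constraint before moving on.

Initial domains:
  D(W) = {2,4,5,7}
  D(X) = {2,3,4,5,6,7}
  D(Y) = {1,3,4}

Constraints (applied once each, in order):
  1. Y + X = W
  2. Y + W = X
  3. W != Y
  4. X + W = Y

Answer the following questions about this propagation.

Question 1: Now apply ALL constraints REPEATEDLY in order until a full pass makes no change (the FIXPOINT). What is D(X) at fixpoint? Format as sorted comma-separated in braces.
Answer: {}

Derivation:
pass 0 (initial): D(X)={2,3,4,5,6,7}
pass 1: W {2,4,5,7}->{}; X {2,3,4,5,6,7}->{}; Y {1,3,4}->{}
pass 2: no change
Fixpoint after 2 passes: D(X) = {}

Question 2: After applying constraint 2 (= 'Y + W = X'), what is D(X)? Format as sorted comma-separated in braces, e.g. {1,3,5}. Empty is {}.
Constraint 1 (Y + X = W) on D(Y)={1,3,4} D(X)={2,3,4,5,6,7} D(W)={2,4,5,7}: X {2,3,4,5,6,7}->{2,3,4,6}; W {2,4,5,7}->{4,5,7}
Constraint 2 (Y + W = X) on D(Y)={1,3,4} D(W)={4,5,7} D(X)={2,3,4,6}: Y {1,3,4}->{1}; W {4,5,7}->{5}; X {2,3,4,6}->{6}
So after constraint 2: D(X) = {6}

Answer: {6}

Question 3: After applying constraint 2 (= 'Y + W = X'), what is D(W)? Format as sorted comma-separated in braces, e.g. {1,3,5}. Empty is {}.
Answer: {5}

Derivation:
Constraint 1 (Y + X = W) on D(Y)={1,3,4} D(X)={2,3,4,5,6,7} D(W)={2,4,5,7}: X {2,3,4,5,6,7}->{2,3,4,6}; W {2,4,5,7}->{4,5,7}
Constraint 2 (Y + W = X) on D(Y)={1,3,4} D(W)={4,5,7} D(X)={2,3,4,6}: Y {1,3,4}->{1}; W {4,5,7}->{5}; X {2,3,4,6}->{6}
So after constraint 2: D(W) = {5}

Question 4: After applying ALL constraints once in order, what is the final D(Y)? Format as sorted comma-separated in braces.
Answer: {}

Derivation:
Constraint 1 (Y + X = W) on D(Y)={1,3,4} D(X)={2,3,4,5,6,7} D(W)={2,4,5,7}: X {2,3,4,5,6,7}->{2,3,4,6}; W {2,4,5,7}->{4,5,7}
Constraint 2 (Y + W = X) on D(Y)={1,3,4} D(W)={4,5,7} D(X)={2,3,4,6}: Y {1,3,4}->{1}; W {4,5,7}->{5}; X {2,3,4,6}->{6}
Constraint 3 (W != Y) on D(W)={5} D(Y)={1}: no change
Constraint 4 (X + W = Y) on D(X)={6} D(W)={5} D(Y)={1}: X {6}->{}; W {5}->{}; Y {1}->{}
So after all 4 constraints: D(Y) = {}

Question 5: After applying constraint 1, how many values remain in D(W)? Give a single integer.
Answer: 3

Derivation:
Constraint 1 (Y + X = W) on D(Y)={1,3,4} D(X)={2,3,4,5,6,7} D(W)={2,4,5,7}: X {2,3,4,5,6,7}->{2,3,4,6}; W {2,4,5,7}->{4,5,7}
So after constraint 1: D(W)={4,5,7}, size = 3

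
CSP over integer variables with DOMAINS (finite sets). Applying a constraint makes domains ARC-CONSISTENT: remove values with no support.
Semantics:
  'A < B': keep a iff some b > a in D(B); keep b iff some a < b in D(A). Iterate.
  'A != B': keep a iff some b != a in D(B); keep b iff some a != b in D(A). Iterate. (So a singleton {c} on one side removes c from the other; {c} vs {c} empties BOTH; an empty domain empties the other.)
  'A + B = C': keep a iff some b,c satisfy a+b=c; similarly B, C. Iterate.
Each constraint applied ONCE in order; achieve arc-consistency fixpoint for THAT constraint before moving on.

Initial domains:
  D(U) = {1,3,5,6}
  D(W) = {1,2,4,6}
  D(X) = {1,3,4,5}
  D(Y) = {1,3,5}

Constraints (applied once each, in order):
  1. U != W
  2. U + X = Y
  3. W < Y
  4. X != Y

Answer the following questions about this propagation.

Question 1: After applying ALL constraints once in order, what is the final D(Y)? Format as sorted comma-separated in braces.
Answer: {5}

Derivation:
Constraint 1 (U != W) on D(U)={1,3,5,6} D(W)={1,2,4,6}: no change
Constraint 2 (U + X = Y) on D(U)={1,3,5,6} D(X)={1,3,4,5} D(Y)={1,3,5}: U {1,3,5,6}->{1}; X {1,3,4,5}->{4}; Y {1,3,5}->{5}
Constraint 3 (W < Y) on D(W)={1,2,4,6} D(Y)={5}: W {1,2,4,6}->{1,2,4}
Constraint 4 (X != Y) on D(X)={4} D(Y)={5}: no change
So after all 4 constraints: D(Y) = {5}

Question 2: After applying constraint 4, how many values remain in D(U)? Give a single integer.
Constraint 1 (U != W) on D(U)={1,3,5,6} D(W)={1,2,4,6}: no change
Constraint 2 (U + X = Y) on D(U)={1,3,5,6} D(X)={1,3,4,5} D(Y)={1,3,5}: U {1,3,5,6}->{1}; X {1,3,4,5}->{4}; Y {1,3,5}->{5}
Constraint 3 (W < Y) on D(W)={1,2,4,6} D(Y)={5}: W {1,2,4,6}->{1,2,4}
Constraint 4 (X != Y) on D(X)={4} D(Y)={5}: no change
So after constraint 4: D(U)={1}, size = 1

Answer: 1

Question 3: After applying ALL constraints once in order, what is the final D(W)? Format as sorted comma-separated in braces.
Constraint 1 (U != W) on D(U)={1,3,5,6} D(W)={1,2,4,6}: no change
Constraint 2 (U + X = Y) on D(U)={1,3,5,6} D(X)={1,3,4,5} D(Y)={1,3,5}: U {1,3,5,6}->{1}; X {1,3,4,5}->{4}; Y {1,3,5}->{5}
Constraint 3 (W < Y) on D(W)={1,2,4,6} D(Y)={5}: W {1,2,4,6}->{1,2,4}
Constraint 4 (X != Y) on D(X)={4} D(Y)={5}: no change
So after all 4 constraints: D(W) = {1,2,4}

Answer: {1,2,4}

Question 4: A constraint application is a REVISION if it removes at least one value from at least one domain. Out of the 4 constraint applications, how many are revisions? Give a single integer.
Constraint 1 (U != W) on D(U)={1,3,5,6} D(W)={1,2,4,6}: no change => not a revision
Constraint 2 (U + X = Y) on D(U)={1,3,5,6} D(X)={1,3,4,5} D(Y)={1,3,5}: U {1,3,5,6}->{1}; X {1,3,4,5}->{4}; Y {1,3,5}->{5} => REVISION
Constraint 3 (W < Y) on D(W)={1,2,4,6} D(Y)={5}: W {1,2,4,6}->{1,2,4} => REVISION
Constraint 4 (X != Y) on D(X)={4} D(Y)={5}: no change => not a revision
Total revisions = 2

Answer: 2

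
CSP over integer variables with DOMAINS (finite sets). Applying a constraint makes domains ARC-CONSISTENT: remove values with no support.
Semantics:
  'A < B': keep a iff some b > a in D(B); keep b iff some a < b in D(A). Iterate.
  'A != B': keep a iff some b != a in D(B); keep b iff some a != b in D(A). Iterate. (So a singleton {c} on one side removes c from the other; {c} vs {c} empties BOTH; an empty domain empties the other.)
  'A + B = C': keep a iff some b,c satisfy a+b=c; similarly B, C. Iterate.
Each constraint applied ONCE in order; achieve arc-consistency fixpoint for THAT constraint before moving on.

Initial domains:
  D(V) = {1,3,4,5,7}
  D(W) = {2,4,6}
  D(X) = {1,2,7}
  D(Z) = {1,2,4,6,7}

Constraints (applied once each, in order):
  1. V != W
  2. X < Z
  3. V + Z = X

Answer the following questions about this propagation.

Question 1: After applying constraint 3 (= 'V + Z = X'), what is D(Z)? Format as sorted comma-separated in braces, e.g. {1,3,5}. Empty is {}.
Answer: {}

Derivation:
Constraint 1 (V != W) on D(V)={1,3,4,5,7} D(W)={2,4,6}: no change
Constraint 2 (X < Z) on D(X)={1,2,7} D(Z)={1,2,4,6,7}: X {1,2,7}->{1,2}; Z {1,2,4,6,7}->{2,4,6,7}
Constraint 3 (V + Z = X) on D(V)={1,3,4,5,7} D(Z)={2,4,6,7} D(X)={1,2}: V {1,3,4,5,7}->{}; Z {2,4,6,7}->{}; X {1,2}->{}
So after constraint 3: D(Z) = {}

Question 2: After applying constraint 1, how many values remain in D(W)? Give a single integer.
Answer: 3

Derivation:
Constraint 1 (V != W) on D(V)={1,3,4,5,7} D(W)={2,4,6}: no change
So after constraint 1: D(W)={2,4,6}, size = 3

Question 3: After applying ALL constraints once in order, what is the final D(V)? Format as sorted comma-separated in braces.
Constraint 1 (V != W) on D(V)={1,3,4,5,7} D(W)={2,4,6}: no change
Constraint 2 (X < Z) on D(X)={1,2,7} D(Z)={1,2,4,6,7}: X {1,2,7}->{1,2}; Z {1,2,4,6,7}->{2,4,6,7}
Constraint 3 (V + Z = X) on D(V)={1,3,4,5,7} D(Z)={2,4,6,7} D(X)={1,2}: V {1,3,4,5,7}->{}; Z {2,4,6,7}->{}; X {1,2}->{}
So after all 3 constraints: D(V) = {}

Answer: {}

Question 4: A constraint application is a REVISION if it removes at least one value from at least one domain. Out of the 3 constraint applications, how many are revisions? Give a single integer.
Constraint 1 (V != W) on D(V)={1,3,4,5,7} D(W)={2,4,6}: no change => not a revision
Constraint 2 (X < Z) on D(X)={1,2,7} D(Z)={1,2,4,6,7}: X {1,2,7}->{1,2}; Z {1,2,4,6,7}->{2,4,6,7} => REVISION
Constraint 3 (V + Z = X) on D(V)={1,3,4,5,7} D(Z)={2,4,6,7} D(X)={1,2}: V {1,3,4,5,7}->{}; Z {2,4,6,7}->{}; X {1,2}->{} => REVISION
Total revisions = 2

Answer: 2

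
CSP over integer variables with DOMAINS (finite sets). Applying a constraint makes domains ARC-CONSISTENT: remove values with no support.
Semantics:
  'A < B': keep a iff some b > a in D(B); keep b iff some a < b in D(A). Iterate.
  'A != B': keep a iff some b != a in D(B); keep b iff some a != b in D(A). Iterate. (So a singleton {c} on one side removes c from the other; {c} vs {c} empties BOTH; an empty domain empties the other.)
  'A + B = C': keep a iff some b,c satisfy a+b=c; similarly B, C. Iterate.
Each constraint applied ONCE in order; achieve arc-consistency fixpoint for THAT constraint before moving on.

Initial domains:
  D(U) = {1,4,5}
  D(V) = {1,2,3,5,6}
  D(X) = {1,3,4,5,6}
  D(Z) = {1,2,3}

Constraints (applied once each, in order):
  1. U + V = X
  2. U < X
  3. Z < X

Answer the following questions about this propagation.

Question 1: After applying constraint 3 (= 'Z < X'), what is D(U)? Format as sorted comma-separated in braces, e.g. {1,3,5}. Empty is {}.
Answer: {1,4,5}

Derivation:
Constraint 1 (U + V = X) on D(U)={1,4,5} D(V)={1,2,3,5,6} D(X)={1,3,4,5,6}: V {1,2,3,5,6}->{1,2,3,5}; X {1,3,4,5,6}->{3,4,5,6}
Constraint 2 (U < X) on D(U)={1,4,5} D(X)={3,4,5,6}: no change
Constraint 3 (Z < X) on D(Z)={1,2,3} D(X)={3,4,5,6}: no change
So after constraint 3: D(U) = {1,4,5}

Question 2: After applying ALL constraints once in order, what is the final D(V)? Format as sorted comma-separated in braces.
Constraint 1 (U + V = X) on D(U)={1,4,5} D(V)={1,2,3,5,6} D(X)={1,3,4,5,6}: V {1,2,3,5,6}->{1,2,3,5}; X {1,3,4,5,6}->{3,4,5,6}
Constraint 2 (U < X) on D(U)={1,4,5} D(X)={3,4,5,6}: no change
Constraint 3 (Z < X) on D(Z)={1,2,3} D(X)={3,4,5,6}: no change
So after all 3 constraints: D(V) = {1,2,3,5}

Answer: {1,2,3,5}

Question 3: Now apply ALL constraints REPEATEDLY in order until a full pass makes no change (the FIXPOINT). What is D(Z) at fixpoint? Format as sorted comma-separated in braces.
pass 0 (initial): D(Z)={1,2,3}
pass 1: V {1,2,3,5,6}->{1,2,3,5}; X {1,3,4,5,6}->{3,4,5,6}
pass 2: no change
Fixpoint after 2 passes: D(Z) = {1,2,3}

Answer: {1,2,3}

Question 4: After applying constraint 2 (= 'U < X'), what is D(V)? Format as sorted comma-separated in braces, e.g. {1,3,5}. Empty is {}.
Constraint 1 (U + V = X) on D(U)={1,4,5} D(V)={1,2,3,5,6} D(X)={1,3,4,5,6}: V {1,2,3,5,6}->{1,2,3,5}; X {1,3,4,5,6}->{3,4,5,6}
Constraint 2 (U < X) on D(U)={1,4,5} D(X)={3,4,5,6}: no change
So after constraint 2: D(V) = {1,2,3,5}

Answer: {1,2,3,5}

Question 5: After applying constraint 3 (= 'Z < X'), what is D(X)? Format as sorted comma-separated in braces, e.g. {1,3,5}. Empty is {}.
Answer: {3,4,5,6}

Derivation:
Constraint 1 (U + V = X) on D(U)={1,4,5} D(V)={1,2,3,5,6} D(X)={1,3,4,5,6}: V {1,2,3,5,6}->{1,2,3,5}; X {1,3,4,5,6}->{3,4,5,6}
Constraint 2 (U < X) on D(U)={1,4,5} D(X)={3,4,5,6}: no change
Constraint 3 (Z < X) on D(Z)={1,2,3} D(X)={3,4,5,6}: no change
So after constraint 3: D(X) = {3,4,5,6}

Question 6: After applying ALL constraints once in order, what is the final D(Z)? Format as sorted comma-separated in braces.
Answer: {1,2,3}

Derivation:
Constraint 1 (U + V = X) on D(U)={1,4,5} D(V)={1,2,3,5,6} D(X)={1,3,4,5,6}: V {1,2,3,5,6}->{1,2,3,5}; X {1,3,4,5,6}->{3,4,5,6}
Constraint 2 (U < X) on D(U)={1,4,5} D(X)={3,4,5,6}: no change
Constraint 3 (Z < X) on D(Z)={1,2,3} D(X)={3,4,5,6}: no change
So after all 3 constraints: D(Z) = {1,2,3}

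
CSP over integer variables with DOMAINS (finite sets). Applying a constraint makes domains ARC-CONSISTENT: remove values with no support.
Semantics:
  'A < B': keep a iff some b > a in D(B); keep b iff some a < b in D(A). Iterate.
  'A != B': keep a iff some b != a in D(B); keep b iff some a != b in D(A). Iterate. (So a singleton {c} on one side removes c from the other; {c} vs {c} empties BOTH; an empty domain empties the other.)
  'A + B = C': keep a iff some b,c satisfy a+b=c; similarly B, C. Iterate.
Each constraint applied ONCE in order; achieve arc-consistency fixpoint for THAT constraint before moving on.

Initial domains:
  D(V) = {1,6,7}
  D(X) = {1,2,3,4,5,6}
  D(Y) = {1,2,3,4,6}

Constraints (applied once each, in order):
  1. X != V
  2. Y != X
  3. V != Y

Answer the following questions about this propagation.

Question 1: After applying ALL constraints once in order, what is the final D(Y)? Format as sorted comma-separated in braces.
Constraint 1 (X != V) on D(X)={1,2,3,4,5,6} D(V)={1,6,7}: no change
Constraint 2 (Y != X) on D(Y)={1,2,3,4,6} D(X)={1,2,3,4,5,6}: no change
Constraint 3 (V != Y) on D(V)={1,6,7} D(Y)={1,2,3,4,6}: no change
So after all 3 constraints: D(Y) = {1,2,3,4,6}

Answer: {1,2,3,4,6}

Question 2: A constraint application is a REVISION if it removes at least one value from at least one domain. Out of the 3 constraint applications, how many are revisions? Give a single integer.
Constraint 1 (X != V) on D(X)={1,2,3,4,5,6} D(V)={1,6,7}: no change => not a revision
Constraint 2 (Y != X) on D(Y)={1,2,3,4,6} D(X)={1,2,3,4,5,6}: no change => not a revision
Constraint 3 (V != Y) on D(V)={1,6,7} D(Y)={1,2,3,4,6}: no change => not a revision
Total revisions = 0

Answer: 0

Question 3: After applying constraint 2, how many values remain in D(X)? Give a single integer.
Answer: 6

Derivation:
Constraint 1 (X != V) on D(X)={1,2,3,4,5,6} D(V)={1,6,7}: no change
Constraint 2 (Y != X) on D(Y)={1,2,3,4,6} D(X)={1,2,3,4,5,6}: no change
So after constraint 2: D(X)={1,2,3,4,5,6}, size = 6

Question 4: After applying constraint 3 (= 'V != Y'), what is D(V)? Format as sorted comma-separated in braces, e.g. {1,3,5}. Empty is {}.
Answer: {1,6,7}

Derivation:
Constraint 1 (X != V) on D(X)={1,2,3,4,5,6} D(V)={1,6,7}: no change
Constraint 2 (Y != X) on D(Y)={1,2,3,4,6} D(X)={1,2,3,4,5,6}: no change
Constraint 3 (V != Y) on D(V)={1,6,7} D(Y)={1,2,3,4,6}: no change
So after constraint 3: D(V) = {1,6,7}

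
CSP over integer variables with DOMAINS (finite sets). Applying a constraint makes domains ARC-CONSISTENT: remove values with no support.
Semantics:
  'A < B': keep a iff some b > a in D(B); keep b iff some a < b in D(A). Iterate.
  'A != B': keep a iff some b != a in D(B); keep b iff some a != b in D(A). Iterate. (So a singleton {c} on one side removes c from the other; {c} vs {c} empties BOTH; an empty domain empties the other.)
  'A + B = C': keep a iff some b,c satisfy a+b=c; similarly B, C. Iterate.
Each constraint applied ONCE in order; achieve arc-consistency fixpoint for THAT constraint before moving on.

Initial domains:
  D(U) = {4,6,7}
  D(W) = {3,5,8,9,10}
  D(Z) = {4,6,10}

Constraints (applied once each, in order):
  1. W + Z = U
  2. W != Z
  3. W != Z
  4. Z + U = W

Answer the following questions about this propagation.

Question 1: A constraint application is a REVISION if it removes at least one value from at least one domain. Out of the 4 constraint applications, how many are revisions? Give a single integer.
Constraint 1 (W + Z = U) on D(W)={3,5,8,9,10} D(Z)={4,6,10} D(U)={4,6,7}: W {3,5,8,9,10}->{3}; Z {4,6,10}->{4}; U {4,6,7}->{7} => REVISION
Constraint 2 (W != Z) on D(W)={3} D(Z)={4}: no change => not a revision
Constraint 3 (W != Z) on D(W)={3} D(Z)={4}: no change => not a revision
Constraint 4 (Z + U = W) on D(Z)={4} D(U)={7} D(W)={3}: Z {4}->{}; U {7}->{}; W {3}->{} => REVISION
Total revisions = 2

Answer: 2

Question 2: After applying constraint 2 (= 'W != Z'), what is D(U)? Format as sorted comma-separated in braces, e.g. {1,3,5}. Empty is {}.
Answer: {7}

Derivation:
Constraint 1 (W + Z = U) on D(W)={3,5,8,9,10} D(Z)={4,6,10} D(U)={4,6,7}: W {3,5,8,9,10}->{3}; Z {4,6,10}->{4}; U {4,6,7}->{7}
Constraint 2 (W != Z) on D(W)={3} D(Z)={4}: no change
So after constraint 2: D(U) = {7}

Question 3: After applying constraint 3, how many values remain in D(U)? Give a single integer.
Constraint 1 (W + Z = U) on D(W)={3,5,8,9,10} D(Z)={4,6,10} D(U)={4,6,7}: W {3,5,8,9,10}->{3}; Z {4,6,10}->{4}; U {4,6,7}->{7}
Constraint 2 (W != Z) on D(W)={3} D(Z)={4}: no change
Constraint 3 (W != Z) on D(W)={3} D(Z)={4}: no change
So after constraint 3: D(U)={7}, size = 1

Answer: 1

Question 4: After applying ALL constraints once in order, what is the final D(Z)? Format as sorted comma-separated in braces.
Constraint 1 (W + Z = U) on D(W)={3,5,8,9,10} D(Z)={4,6,10} D(U)={4,6,7}: W {3,5,8,9,10}->{3}; Z {4,6,10}->{4}; U {4,6,7}->{7}
Constraint 2 (W != Z) on D(W)={3} D(Z)={4}: no change
Constraint 3 (W != Z) on D(W)={3} D(Z)={4}: no change
Constraint 4 (Z + U = W) on D(Z)={4} D(U)={7} D(W)={3}: Z {4}->{}; U {7}->{}; W {3}->{}
So after all 4 constraints: D(Z) = {}

Answer: {}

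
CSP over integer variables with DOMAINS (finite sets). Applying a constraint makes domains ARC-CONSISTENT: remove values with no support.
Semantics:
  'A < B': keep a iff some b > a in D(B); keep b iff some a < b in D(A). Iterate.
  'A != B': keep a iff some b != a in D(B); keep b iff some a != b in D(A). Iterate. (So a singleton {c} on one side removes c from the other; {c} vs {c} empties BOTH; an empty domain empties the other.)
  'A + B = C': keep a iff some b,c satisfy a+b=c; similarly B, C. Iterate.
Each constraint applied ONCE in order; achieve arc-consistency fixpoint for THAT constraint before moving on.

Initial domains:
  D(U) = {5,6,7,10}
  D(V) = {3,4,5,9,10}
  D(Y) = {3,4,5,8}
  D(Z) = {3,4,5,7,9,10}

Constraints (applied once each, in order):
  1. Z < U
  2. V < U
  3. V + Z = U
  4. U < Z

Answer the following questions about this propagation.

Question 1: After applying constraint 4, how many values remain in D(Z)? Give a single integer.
Answer: 1

Derivation:
Constraint 1 (Z < U) on D(Z)={3,4,5,7,9,10} D(U)={5,6,7,10}: Z {3,4,5,7,9,10}->{3,4,5,7,9}
Constraint 2 (V < U) on D(V)={3,4,5,9,10} D(U)={5,6,7,10}: V {3,4,5,9,10}->{3,4,5,9}
Constraint 3 (V + Z = U) on D(V)={3,4,5,9} D(Z)={3,4,5,7,9} D(U)={5,6,7,10}: V {3,4,5,9}->{3,4,5}; Z {3,4,5,7,9}->{3,4,5,7}; U {5,6,7,10}->{6,7,10}
Constraint 4 (U < Z) on D(U)={6,7,10} D(Z)={3,4,5,7}: U {6,7,10}->{6}; Z {3,4,5,7}->{7}
So after constraint 4: D(Z)={7}, size = 1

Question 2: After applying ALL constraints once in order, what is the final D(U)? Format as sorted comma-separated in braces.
Constraint 1 (Z < U) on D(Z)={3,4,5,7,9,10} D(U)={5,6,7,10}: Z {3,4,5,7,9,10}->{3,4,5,7,9}
Constraint 2 (V < U) on D(V)={3,4,5,9,10} D(U)={5,6,7,10}: V {3,4,5,9,10}->{3,4,5,9}
Constraint 3 (V + Z = U) on D(V)={3,4,5,9} D(Z)={3,4,5,7,9} D(U)={5,6,7,10}: V {3,4,5,9}->{3,4,5}; Z {3,4,5,7,9}->{3,4,5,7}; U {5,6,7,10}->{6,7,10}
Constraint 4 (U < Z) on D(U)={6,7,10} D(Z)={3,4,5,7}: U {6,7,10}->{6}; Z {3,4,5,7}->{7}
So after all 4 constraints: D(U) = {6}

Answer: {6}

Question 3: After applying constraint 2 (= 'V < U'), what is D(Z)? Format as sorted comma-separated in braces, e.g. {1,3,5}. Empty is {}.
Constraint 1 (Z < U) on D(Z)={3,4,5,7,9,10} D(U)={5,6,7,10}: Z {3,4,5,7,9,10}->{3,4,5,7,9}
Constraint 2 (V < U) on D(V)={3,4,5,9,10} D(U)={5,6,7,10}: V {3,4,5,9,10}->{3,4,5,9}
So after constraint 2: D(Z) = {3,4,5,7,9}

Answer: {3,4,5,7,9}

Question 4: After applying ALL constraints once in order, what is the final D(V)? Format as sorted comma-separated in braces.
Constraint 1 (Z < U) on D(Z)={3,4,5,7,9,10} D(U)={5,6,7,10}: Z {3,4,5,7,9,10}->{3,4,5,7,9}
Constraint 2 (V < U) on D(V)={3,4,5,9,10} D(U)={5,6,7,10}: V {3,4,5,9,10}->{3,4,5,9}
Constraint 3 (V + Z = U) on D(V)={3,4,5,9} D(Z)={3,4,5,7,9} D(U)={5,6,7,10}: V {3,4,5,9}->{3,4,5}; Z {3,4,5,7,9}->{3,4,5,7}; U {5,6,7,10}->{6,7,10}
Constraint 4 (U < Z) on D(U)={6,7,10} D(Z)={3,4,5,7}: U {6,7,10}->{6}; Z {3,4,5,7}->{7}
So after all 4 constraints: D(V) = {3,4,5}

Answer: {3,4,5}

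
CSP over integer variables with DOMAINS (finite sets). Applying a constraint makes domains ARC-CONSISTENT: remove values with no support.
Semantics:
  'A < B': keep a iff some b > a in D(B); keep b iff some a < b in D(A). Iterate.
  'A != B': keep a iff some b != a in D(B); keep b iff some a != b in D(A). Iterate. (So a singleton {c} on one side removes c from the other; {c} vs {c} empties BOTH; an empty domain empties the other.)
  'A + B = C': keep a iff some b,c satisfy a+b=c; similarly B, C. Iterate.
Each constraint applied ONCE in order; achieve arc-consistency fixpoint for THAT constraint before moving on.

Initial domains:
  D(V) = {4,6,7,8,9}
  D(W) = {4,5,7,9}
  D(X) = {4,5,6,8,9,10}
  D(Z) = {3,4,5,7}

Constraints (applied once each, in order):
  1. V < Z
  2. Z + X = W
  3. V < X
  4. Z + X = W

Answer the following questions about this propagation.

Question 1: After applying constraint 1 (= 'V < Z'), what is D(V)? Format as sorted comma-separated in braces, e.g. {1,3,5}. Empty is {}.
Constraint 1 (V < Z) on D(V)={4,6,7,8,9} D(Z)={3,4,5,7}: V {4,6,7,8,9}->{4,6}; Z {3,4,5,7}->{5,7}
So after constraint 1: D(V) = {4,6}

Answer: {4,6}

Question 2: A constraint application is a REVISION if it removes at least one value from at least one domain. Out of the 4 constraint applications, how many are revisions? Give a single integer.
Constraint 1 (V < Z) on D(V)={4,6,7,8,9} D(Z)={3,4,5,7}: V {4,6,7,8,9}->{4,6}; Z {3,4,5,7}->{5,7} => REVISION
Constraint 2 (Z + X = W) on D(Z)={5,7} D(X)={4,5,6,8,9,10} D(W)={4,5,7,9}: Z {5,7}->{5}; X {4,5,6,8,9,10}->{4}; W {4,5,7,9}->{9} => REVISION
Constraint 3 (V < X) on D(V)={4,6} D(X)={4}: V {4,6}->{}; X {4}->{} => REVISION
Constraint 4 (Z + X = W) on D(Z)={5} D(X)={} D(W)={9}: Z {5}->{}; W {9}->{} => REVISION
Total revisions = 4

Answer: 4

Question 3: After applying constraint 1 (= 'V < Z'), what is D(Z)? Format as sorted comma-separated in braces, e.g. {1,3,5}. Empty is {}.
Answer: {5,7}

Derivation:
Constraint 1 (V < Z) on D(V)={4,6,7,8,9} D(Z)={3,4,5,7}: V {4,6,7,8,9}->{4,6}; Z {3,4,5,7}->{5,7}
So after constraint 1: D(Z) = {5,7}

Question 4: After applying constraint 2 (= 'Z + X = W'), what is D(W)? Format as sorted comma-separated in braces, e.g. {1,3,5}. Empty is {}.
Constraint 1 (V < Z) on D(V)={4,6,7,8,9} D(Z)={3,4,5,7}: V {4,6,7,8,9}->{4,6}; Z {3,4,5,7}->{5,7}
Constraint 2 (Z + X = W) on D(Z)={5,7} D(X)={4,5,6,8,9,10} D(W)={4,5,7,9}: Z {5,7}->{5}; X {4,5,6,8,9,10}->{4}; W {4,5,7,9}->{9}
So after constraint 2: D(W) = {9}

Answer: {9}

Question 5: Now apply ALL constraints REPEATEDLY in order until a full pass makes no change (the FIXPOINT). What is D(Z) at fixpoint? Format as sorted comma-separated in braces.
Answer: {}

Derivation:
pass 0 (initial): D(Z)={3,4,5,7}
pass 1: V {4,6,7,8,9}->{}; W {4,5,7,9}->{}; X {4,5,6,8,9,10}->{}; Z {3,4,5,7}->{}
pass 2: no change
Fixpoint after 2 passes: D(Z) = {}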